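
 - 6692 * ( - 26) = 173992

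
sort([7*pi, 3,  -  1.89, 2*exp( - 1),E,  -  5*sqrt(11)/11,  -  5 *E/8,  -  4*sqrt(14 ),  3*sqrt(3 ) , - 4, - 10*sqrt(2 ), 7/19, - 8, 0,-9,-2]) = [ - 4 * sqrt( 14), - 10*sqrt( 2),-9,-8, - 4, - 2,-1.89,-5*E/8, - 5 * sqrt (11 ) /11,0, 7/19,2*exp( - 1 ),  E,  3,3 *sqrt( 3 ), 7*pi]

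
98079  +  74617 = 172696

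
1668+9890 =11558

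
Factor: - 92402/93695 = - 2^1*5^( - 1) * 7^( - 1 )*47^1*983^1*2677^(-1 )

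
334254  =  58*5763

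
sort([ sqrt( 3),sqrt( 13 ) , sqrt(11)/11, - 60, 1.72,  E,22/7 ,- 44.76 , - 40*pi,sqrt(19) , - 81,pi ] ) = [ - 40*pi,-81, - 60, - 44.76,sqrt(11) /11, 1.72,sqrt( 3),E,pi, 22/7, sqrt(13), sqrt( 19)]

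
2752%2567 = 185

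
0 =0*706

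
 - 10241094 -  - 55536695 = 45295601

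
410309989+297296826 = 707606815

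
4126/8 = 2063/4 = 515.75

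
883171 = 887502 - 4331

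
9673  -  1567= 8106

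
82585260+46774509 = 129359769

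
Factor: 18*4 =2^3*3^2 = 72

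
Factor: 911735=5^1*11^3*137^1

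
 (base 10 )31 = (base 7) 43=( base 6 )51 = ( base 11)29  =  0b11111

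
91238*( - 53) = - 4835614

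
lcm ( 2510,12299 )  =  122990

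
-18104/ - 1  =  18104 + 0/1 = 18104.00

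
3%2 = 1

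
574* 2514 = 1443036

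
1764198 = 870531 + 893667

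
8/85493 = 8/85493 =0.00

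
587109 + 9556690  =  10143799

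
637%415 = 222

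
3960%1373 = 1214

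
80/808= 10/101  =  0.10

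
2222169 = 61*36429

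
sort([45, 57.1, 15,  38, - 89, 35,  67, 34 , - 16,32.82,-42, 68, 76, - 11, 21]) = [-89, - 42, - 16, - 11, 15 , 21, 32.82,  34, 35, 38,45 , 57.1,67, 68, 76 ] 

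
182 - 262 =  - 80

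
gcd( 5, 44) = 1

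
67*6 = 402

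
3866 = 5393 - 1527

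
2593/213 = 12 + 37/213 = 12.17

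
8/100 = 2/25=0.08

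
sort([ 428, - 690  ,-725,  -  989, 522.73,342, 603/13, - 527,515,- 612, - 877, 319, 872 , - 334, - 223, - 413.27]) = [  -  989 , - 877, - 725, - 690, - 612, - 527,-413.27, - 334, - 223 , 603/13, 319, 342,428, 515,522.73, 872]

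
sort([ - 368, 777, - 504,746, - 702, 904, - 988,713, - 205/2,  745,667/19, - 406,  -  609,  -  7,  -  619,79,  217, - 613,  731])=[ - 988, - 702, - 619, - 613,- 609 , - 504, - 406, - 368,  -  205/2,-7,667/19, 79,217 , 713,731,745,746,777, 904 ] 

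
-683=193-876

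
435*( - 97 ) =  - 42195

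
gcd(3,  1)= 1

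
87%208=87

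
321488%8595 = 3473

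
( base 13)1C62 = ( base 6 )31533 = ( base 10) 4305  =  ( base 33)3vf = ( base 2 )1000011010001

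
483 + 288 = 771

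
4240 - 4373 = - 133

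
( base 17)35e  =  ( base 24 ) 1G6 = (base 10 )966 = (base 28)16E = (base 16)3C6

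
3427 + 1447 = 4874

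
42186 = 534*79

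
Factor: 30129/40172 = 3/4 = 2^( - 2)*3^1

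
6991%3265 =461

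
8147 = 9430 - 1283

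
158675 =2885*55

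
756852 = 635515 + 121337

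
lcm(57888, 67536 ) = 405216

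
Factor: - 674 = - 2^1*337^1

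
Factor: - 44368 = - 2^4*47^1*59^1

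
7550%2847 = 1856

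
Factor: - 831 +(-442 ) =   -  1273 = - 19^1*67^1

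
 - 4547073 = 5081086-9628159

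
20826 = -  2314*( - 9 )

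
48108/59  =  815 + 23/59 = 815.39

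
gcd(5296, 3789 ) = 1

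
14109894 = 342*41257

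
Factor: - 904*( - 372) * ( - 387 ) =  - 130143456 = - 2^5*3^3*31^1*43^1*113^1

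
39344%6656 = 6064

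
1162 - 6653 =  - 5491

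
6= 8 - 2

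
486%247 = 239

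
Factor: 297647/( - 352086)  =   -2^( - 1)*3^(-1)*83^( - 1 ) *421^1 = -421/498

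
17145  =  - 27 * (-635) 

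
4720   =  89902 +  - 85182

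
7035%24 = 3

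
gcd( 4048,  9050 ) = 2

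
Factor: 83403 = 3^3*3089^1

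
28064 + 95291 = 123355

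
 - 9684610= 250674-9935284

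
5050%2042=966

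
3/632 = 3/632 = 0.00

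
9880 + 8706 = 18586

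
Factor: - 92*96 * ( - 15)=2^7*3^2*5^1*23^1 = 132480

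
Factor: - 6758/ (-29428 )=3379/14714 = 2^( - 1)*7^(-1)*31^1*109^1*1051^( - 1) 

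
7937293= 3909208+4028085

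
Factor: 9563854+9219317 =3^5*11^1* 7027^1 = 18783171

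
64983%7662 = 3687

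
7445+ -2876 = 4569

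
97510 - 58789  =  38721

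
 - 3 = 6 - 9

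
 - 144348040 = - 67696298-76651742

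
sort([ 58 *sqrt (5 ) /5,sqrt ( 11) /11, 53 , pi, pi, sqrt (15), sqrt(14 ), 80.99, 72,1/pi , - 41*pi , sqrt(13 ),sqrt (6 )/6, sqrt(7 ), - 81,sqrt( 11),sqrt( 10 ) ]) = [ - 41*pi , - 81, sqrt(11)/11,1/pi,sqrt(6)/6, sqrt(7),pi , pi,sqrt(10),  sqrt( 11 ),sqrt(  13 ),sqrt (14 ), sqrt(15), 58*sqrt (5)/5,53 , 72,80.99]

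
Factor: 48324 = 2^2 * 3^1 * 4027^1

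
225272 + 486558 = 711830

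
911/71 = 911/71  =  12.83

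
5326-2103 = 3223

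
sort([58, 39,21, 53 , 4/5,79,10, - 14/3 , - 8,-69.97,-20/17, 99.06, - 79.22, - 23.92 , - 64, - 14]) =[-79.22, -69.97,  -  64,-23.92, - 14, - 8, - 14/3, - 20/17 , 4/5,10,21, 39,53, 58,79,99.06 ]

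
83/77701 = 83/77701 = 0.00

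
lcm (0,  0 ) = 0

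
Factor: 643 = 643^1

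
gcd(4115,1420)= 5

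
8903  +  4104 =13007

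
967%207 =139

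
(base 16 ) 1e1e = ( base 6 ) 55410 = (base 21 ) HA3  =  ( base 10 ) 7710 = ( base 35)6aa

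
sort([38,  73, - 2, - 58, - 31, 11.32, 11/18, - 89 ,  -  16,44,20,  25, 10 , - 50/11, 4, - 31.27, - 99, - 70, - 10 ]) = [ - 99, - 89, - 70, - 58, - 31.27,  -  31, - 16, - 10,- 50/11,-2, 11/18,4,10,11.32,20,25,38,  44,73 ]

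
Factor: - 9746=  - 2^1*11^1 *443^1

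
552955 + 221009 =773964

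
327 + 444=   771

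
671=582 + 89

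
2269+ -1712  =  557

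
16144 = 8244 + 7900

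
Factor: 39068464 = 2^4*2441779^1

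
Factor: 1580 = 2^2*5^1 * 79^1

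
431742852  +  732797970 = 1164540822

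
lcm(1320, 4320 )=47520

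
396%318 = 78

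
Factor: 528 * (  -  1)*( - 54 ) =28512 = 2^5 * 3^4*11^1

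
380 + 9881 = 10261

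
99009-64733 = 34276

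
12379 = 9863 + 2516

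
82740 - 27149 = 55591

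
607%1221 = 607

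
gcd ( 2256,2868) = 12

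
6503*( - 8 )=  - 52024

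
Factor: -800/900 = - 2^3*3^(  -  2 ) = - 8/9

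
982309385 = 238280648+744028737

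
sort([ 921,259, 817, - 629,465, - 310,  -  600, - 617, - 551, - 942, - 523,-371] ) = [ - 942 , - 629,-617, - 600, - 551, - 523 ,-371, - 310, 259,465, 817, 921 ]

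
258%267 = 258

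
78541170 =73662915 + 4878255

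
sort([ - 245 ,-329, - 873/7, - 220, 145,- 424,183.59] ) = [-424,-329, - 245, - 220, - 873/7, 145,183.59 ] 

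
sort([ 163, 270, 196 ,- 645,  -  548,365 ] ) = [ - 645,  -  548,  163 , 196,270,365]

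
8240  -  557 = 7683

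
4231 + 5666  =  9897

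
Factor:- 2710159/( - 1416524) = 2^( - 2)* 89^( - 1) * 173^(-1 ) * 117833^1 =117833/61588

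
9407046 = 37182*253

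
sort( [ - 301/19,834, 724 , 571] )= [-301/19,571,724, 834]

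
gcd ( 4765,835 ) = 5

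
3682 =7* 526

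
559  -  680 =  - 121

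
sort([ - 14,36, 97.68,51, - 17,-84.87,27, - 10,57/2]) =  [ - 84.87,-17, - 14, - 10,27,57/2,  36,51, 97.68 ]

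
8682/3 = 2894  =  2894.00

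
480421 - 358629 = 121792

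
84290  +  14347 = 98637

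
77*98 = 7546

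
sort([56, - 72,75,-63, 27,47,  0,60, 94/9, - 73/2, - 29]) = [ - 72, - 63 , - 73/2, - 29, 0,94/9, 27,47,56, 60,  75]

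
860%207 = 32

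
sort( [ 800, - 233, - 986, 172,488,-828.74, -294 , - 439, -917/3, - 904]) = [ - 986, - 904, - 828.74, - 439, - 917/3, - 294, - 233,172,488 , 800 ] 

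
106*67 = 7102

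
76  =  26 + 50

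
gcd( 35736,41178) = 6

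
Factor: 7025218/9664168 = 2^( - 2 )*67^1*103^1*509^1*1208021^( - 1) = 3512609/4832084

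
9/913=9/913= 0.01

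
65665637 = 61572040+4093597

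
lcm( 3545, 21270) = 21270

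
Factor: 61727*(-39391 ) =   -  11^1*17^1* 3581^1*3631^1 = - 2431488257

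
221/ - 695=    - 1 + 474/695 = - 0.32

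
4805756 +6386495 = 11192251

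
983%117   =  47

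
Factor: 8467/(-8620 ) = -2^(-2 )*5^(-1)*431^ (-1 )*8467^1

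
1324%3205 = 1324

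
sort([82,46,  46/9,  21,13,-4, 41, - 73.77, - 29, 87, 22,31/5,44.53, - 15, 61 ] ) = [ - 73.77, - 29, - 15, - 4 , 46/9, 31/5,13,  21 , 22, 41, 44.53, 46, 61,82, 87 ]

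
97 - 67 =30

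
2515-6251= - 3736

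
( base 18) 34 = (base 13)46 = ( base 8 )72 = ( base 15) 3d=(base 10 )58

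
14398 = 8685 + 5713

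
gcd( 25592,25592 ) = 25592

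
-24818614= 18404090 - 43222704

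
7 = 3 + 4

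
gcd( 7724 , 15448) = 7724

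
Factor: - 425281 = -425281^1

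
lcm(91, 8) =728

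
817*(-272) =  - 222224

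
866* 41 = 35506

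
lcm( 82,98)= 4018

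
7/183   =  7/183 = 0.04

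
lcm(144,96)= 288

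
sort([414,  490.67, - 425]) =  [ - 425,414, 490.67]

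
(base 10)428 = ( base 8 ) 654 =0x1AC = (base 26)gc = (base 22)JA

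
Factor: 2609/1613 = 1613^( - 1)*2609^1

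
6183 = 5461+722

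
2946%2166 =780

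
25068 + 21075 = 46143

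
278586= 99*2814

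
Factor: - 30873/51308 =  - 2^( - 2 ) * 3^1 * 41^1 * 101^(-1 )*127^( - 1 )*251^1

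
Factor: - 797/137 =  - 137^( -1)*797^1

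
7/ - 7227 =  - 1 + 7220/7227 = -0.00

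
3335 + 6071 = 9406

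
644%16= 4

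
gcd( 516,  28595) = 43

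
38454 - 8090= 30364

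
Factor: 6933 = 3^1*2311^1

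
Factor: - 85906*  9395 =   -  2^1*5^1 *1879^1*42953^1 = - 807086870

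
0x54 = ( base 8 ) 124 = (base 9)103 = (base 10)84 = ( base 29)2q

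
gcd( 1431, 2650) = 53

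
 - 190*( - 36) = 6840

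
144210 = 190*759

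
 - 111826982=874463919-986290901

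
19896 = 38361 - 18465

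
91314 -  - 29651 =120965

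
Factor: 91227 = 3^1*47^1*647^1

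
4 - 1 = 3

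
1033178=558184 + 474994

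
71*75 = 5325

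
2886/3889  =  2886/3889= 0.74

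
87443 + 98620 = 186063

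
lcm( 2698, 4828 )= 91732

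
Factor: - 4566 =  - 2^1*3^1 *761^1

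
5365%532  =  45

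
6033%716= 305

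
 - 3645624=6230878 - 9876502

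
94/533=94/533 = 0.18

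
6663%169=72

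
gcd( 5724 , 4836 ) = 12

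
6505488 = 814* 7992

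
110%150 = 110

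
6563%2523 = 1517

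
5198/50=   2599/25= 103.96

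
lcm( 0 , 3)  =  0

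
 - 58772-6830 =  - 65602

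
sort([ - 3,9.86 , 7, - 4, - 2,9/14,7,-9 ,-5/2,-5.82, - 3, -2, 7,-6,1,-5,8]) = [- 9 , - 6, - 5.82, - 5, -4  , - 3, - 3,-5/2,-2, - 2,9/14,  1 , 7,7, 7,8, 9.86 ] 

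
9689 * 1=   9689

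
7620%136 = 4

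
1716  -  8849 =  - 7133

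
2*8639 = 17278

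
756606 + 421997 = 1178603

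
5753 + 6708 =12461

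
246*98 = 24108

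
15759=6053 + 9706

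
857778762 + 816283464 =1674062226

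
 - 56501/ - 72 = 784 + 53/72 = 784.74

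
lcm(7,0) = 0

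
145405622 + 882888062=1028293684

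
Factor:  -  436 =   -  2^2*109^1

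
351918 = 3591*98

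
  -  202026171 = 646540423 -848566594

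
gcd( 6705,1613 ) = 1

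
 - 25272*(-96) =2426112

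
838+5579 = 6417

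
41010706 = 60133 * 682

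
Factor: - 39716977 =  - 39716977^1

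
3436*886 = 3044296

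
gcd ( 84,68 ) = 4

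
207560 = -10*( - 20756 ) 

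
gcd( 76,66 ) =2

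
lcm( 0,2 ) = 0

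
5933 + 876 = 6809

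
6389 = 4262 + 2127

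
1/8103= 1/8103 =0.00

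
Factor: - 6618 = -2^1*3^1*1103^1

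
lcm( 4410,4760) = 299880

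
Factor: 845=5^1 * 13^2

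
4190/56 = 2095/28 = 74.82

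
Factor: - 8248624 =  - 2^4*515539^1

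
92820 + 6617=99437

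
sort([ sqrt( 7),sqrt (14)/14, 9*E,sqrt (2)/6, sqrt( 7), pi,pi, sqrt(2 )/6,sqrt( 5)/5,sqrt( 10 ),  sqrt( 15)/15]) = [sqrt( 2)/6,sqrt( 2 )/6,sqrt(15) /15, sqrt( 14)/14, sqrt( 5 ) /5,sqrt ( 7), sqrt( 7),  pi,  pi, sqrt( 10 ), 9 * E ] 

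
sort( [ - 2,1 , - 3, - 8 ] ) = [ - 8  , - 3,-2,1] 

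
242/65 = 242/65 = 3.72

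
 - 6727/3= - 2243 + 2/3= -2242.33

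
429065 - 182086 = 246979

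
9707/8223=1 + 1484/8223 =1.18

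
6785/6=1130+5/6 = 1130.83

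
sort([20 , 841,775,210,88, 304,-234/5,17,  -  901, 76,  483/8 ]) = [ - 901  ,-234/5 , 17, 20,483/8, 76, 88, 210,304, 775,841]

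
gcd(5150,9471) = 1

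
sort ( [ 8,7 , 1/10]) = [ 1/10, 7, 8]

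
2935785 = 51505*57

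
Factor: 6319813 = 6319813^1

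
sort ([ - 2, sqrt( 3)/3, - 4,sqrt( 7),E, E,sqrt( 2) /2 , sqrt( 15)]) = [ - 4, - 2, sqrt( 3)/3 , sqrt( 2 )/2,  sqrt( 7), E, E, sqrt( 15)]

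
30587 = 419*73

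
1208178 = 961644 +246534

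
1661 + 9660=11321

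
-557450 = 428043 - 985493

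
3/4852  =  3/4852 = 0.00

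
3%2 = 1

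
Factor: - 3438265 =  - 5^1*61^1*11273^1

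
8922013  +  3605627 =12527640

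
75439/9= 8382+1/9=8382.11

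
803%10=3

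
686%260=166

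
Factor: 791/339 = 7/3 =3^( - 1) *7^1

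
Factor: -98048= - 2^8*383^1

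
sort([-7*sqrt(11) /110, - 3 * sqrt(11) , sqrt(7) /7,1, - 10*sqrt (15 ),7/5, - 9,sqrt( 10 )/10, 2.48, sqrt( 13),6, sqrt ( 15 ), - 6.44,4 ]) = [ - 10*sqrt (15 ),- 3*sqrt(11),-9, - 6.44,-7 *sqrt ( 11)/110,sqrt( 10 ) /10, sqrt(7 )/7,1,7/5,  2.48,sqrt ( 13 ), sqrt(15), 4, 6]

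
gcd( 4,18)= 2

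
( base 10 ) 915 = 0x393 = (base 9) 1226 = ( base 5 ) 12130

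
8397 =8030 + 367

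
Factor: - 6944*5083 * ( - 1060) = 2^7 * 5^1*7^1 * 13^1 *17^1*23^1*31^1*53^1 = 37414133120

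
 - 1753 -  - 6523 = 4770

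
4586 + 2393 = 6979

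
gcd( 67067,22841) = 91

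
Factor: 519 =3^1*173^1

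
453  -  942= - 489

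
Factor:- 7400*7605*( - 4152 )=233662104000 = 2^6*3^3 * 5^3*13^2*37^1*173^1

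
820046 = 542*1513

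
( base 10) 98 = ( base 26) 3k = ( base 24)42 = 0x62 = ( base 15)68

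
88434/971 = 91 +73/971 = 91.08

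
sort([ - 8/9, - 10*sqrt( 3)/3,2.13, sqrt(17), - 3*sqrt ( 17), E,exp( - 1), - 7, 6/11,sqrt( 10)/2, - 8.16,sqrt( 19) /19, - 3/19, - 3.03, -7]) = [ - 3*sqrt( 17), - 8.16,-7, - 7, - 10*sqrt(3)/3,-3.03, - 8/9, - 3/19,sqrt(19)/19,exp( - 1 ), 6/11,sqrt ( 10)/2,2.13,E,sqrt(17 )]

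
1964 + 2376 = 4340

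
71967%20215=11322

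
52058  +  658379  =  710437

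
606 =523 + 83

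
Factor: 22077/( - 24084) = -11/12  =  - 2^( - 2)* 3^( - 1) * 11^1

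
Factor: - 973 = - 7^1*139^1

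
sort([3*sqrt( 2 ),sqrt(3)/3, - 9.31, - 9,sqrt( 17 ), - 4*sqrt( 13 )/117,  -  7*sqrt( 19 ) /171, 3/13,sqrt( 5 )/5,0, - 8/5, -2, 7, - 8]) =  [ - 9.31,-9, -8, - 2, - 8/5, - 7*sqrt( 19) /171, -4*sqrt( 13 )/117,0,3/13,sqrt ( 5 )/5, sqrt( 3 )/3, sqrt (17) , 3*sqrt( 2 ), 7] 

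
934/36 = 25 + 17/18 = 25.94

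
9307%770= 67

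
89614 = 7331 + 82283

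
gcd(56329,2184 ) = 91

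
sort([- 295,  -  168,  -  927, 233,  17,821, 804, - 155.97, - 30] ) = [ - 927, - 295, - 168, - 155.97,-30, 17, 233, 804, 821 ] 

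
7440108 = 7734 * 962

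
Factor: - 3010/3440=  - 7/8=- 2^ ( - 3)*7^1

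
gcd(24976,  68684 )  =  6244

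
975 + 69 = 1044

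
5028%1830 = 1368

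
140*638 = 89320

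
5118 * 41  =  209838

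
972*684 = 664848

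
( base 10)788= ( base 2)1100010100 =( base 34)n6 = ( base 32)OK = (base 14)404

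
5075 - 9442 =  - 4367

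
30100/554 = 54  +  92/277 = 54.33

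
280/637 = 40/91 = 0.44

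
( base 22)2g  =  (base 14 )44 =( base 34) 1q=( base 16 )3C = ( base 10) 60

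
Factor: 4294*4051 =17394994 = 2^1*19^1*113^1*4051^1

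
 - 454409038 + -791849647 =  - 1246258685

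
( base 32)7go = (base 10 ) 7704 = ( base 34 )6mk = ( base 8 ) 17030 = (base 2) 1111000011000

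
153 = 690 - 537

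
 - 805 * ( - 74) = 59570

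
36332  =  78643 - 42311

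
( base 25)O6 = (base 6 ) 2450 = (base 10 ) 606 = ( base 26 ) n8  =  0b1001011110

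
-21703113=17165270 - 38868383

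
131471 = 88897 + 42574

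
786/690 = 131/115 = 1.14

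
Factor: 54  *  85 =2^1*3^3*5^1*17^1  =  4590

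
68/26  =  2+ 8/13= 2.62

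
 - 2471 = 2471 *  ( - 1)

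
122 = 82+40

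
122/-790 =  - 1 + 334/395 = -  0.15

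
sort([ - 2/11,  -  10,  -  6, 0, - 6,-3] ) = [-10 , - 6, - 6, - 3 ,-2/11, 0]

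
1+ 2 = 3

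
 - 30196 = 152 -30348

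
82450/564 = 41225/282 = 146.19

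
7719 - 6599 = 1120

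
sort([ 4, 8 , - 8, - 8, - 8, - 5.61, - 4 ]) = [  -  8, - 8, - 8 , - 5.61,-4, 4, 8 ] 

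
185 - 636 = - 451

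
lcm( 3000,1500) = 3000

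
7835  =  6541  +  1294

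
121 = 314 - 193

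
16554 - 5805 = 10749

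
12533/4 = 3133 + 1/4 = 3133.25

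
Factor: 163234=2^1 * 17^1*4801^1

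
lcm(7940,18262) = 182620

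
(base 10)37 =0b100101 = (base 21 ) 1G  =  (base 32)15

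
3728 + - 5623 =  - 1895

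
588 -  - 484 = 1072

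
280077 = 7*40011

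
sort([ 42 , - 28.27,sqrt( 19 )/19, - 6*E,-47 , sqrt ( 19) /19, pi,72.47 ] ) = [ - 47, - 28.27, - 6 * E , sqrt(19) /19,sqrt( 19 )/19, pi, 42 , 72.47]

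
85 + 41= 126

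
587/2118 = 587/2118 = 0.28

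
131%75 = 56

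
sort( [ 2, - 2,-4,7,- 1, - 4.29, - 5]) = [ - 5,  -  4.29, - 4,-2, - 1, 2 , 7]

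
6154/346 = 17 + 136/173 = 17.79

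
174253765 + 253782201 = 428035966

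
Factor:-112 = -2^4*7^1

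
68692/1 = 68692= 68692.00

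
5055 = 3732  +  1323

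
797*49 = 39053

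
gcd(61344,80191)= 1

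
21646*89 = 1926494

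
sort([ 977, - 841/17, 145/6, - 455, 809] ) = [ - 455, - 841/17,145/6,809, 977]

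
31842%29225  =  2617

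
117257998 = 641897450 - 524639452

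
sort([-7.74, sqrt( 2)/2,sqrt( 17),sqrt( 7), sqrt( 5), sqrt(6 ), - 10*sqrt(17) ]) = [ - 10*sqrt(17),-7.74,sqrt( 2 ) /2,sqrt(5),sqrt ( 6), sqrt( 7) , sqrt(17)] 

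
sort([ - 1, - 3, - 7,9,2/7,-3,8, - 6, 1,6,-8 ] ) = [ - 8, -7, - 6, - 3,  -  3, - 1,2/7,1 , 6, 8  ,  9]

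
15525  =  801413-785888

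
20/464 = 5/116 = 0.04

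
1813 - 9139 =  - 7326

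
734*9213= 6762342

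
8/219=8/219 = 0.04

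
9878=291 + 9587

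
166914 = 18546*9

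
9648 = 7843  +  1805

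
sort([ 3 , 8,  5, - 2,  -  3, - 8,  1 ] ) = [  -  8 , - 3 , -2,1,3 , 5, 8]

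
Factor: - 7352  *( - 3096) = 2^6 * 3^2*43^1*919^1 = 22761792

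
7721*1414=10917494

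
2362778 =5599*422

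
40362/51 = 13454/17 = 791.41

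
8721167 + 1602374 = 10323541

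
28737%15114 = 13623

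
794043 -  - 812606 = 1606649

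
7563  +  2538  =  10101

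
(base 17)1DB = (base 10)521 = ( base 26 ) K1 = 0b1000001001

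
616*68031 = 41907096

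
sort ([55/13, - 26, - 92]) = [ -92, - 26,55/13 ] 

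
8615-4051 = 4564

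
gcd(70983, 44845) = 1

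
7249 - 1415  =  5834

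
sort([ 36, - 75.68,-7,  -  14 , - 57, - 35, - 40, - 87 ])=[ - 87, - 75.68, - 57, - 40, - 35, - 14, - 7, 36 ]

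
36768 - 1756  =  35012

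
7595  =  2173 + 5422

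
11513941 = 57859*199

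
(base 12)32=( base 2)100110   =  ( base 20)1i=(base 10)38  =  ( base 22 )1G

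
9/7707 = 3/2569 = 0.00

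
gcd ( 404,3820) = 4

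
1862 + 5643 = 7505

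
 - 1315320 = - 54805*24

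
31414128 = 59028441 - 27614313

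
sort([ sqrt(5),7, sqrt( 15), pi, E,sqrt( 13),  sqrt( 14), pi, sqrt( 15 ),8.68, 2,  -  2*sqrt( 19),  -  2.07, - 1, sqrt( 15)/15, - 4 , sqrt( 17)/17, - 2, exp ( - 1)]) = [ - 2*sqrt ( 19 ),  -  4, - 2.07,  -  2, - 1,sqrt( 17)/17,sqrt( 15)/15 , exp( - 1 ), 2,sqrt( 5),E, pi,  pi, sqrt( 13 ), sqrt( 14), sqrt( 15), sqrt ( 15), 7, 8.68] 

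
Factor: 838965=3^1*5^1*55931^1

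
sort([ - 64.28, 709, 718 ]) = [-64.28,709, 718 ] 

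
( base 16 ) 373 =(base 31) SF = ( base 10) 883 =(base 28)13f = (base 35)p8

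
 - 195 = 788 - 983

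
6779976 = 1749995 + 5029981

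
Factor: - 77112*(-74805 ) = 2^3*3^5*5^1 * 7^1*17^1*4987^1 = 5768363160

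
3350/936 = 3 + 271/468 = 3.58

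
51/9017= 51/9017= 0.01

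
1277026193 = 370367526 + 906658667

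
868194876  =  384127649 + 484067227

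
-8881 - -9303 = 422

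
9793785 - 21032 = 9772753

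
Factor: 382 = 2^1*191^1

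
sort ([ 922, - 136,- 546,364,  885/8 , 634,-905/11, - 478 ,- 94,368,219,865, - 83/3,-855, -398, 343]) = [ - 855 , - 546, - 478,  -  398, - 136, - 94, - 905/11, - 83/3,885/8,219,343,364,368, 634,  865,922]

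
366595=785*467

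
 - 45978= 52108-98086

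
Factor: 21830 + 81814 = 2^2 * 3^2*2879^1 = 103644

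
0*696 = 0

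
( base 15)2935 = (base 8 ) 21171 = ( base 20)1215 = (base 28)B75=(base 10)8825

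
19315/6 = 19315/6 = 3219.17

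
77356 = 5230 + 72126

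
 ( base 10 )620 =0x26c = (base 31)k0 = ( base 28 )M4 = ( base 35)HP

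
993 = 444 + 549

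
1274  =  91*14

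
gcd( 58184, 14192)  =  8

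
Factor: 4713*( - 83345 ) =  - 392804985 =- 3^1 * 5^1 *79^1*211^1 * 1571^1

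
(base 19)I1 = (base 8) 527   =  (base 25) di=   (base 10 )343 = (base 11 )292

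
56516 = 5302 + 51214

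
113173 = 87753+25420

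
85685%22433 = 18386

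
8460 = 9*940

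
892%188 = 140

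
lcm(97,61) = 5917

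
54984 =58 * 948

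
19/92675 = 19/92675 = 0.00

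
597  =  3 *199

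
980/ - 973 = -140/139 = -1.01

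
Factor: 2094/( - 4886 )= - 3/7=- 3^1*7^( - 1)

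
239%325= 239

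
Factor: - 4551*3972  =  -2^2*3^2 * 37^1*41^1*331^1 = -18076572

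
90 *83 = 7470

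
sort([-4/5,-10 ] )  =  [-10, - 4/5]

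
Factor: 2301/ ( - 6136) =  - 2^ ( - 3)*3^1 = - 3/8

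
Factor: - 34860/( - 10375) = 2^2*3^1*5^( -2 )*7^1 = 84/25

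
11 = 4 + 7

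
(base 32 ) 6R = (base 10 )219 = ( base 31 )72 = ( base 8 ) 333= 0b11011011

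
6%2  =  0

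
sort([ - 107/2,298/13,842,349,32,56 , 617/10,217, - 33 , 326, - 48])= [ -107/2, - 48, - 33, 298/13,32 , 56,617/10,217, 326,349, 842]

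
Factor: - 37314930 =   -  2^1*3^1 *5^1 *97^1*12823^1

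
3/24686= 3/24686 = 0.00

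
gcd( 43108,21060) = 52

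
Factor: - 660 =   -  2^2*3^1 * 5^1*11^1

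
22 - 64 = -42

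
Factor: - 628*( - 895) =562060 = 2^2 * 5^1*157^1*179^1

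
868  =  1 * 868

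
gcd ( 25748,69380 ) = 4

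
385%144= 97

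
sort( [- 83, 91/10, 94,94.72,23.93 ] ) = [ - 83,  91/10, 23.93,94, 94.72]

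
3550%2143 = 1407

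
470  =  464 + 6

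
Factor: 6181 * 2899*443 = 7^1*13^1*223^1*443^1*883^1 = 7937992517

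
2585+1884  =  4469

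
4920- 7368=-2448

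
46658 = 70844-24186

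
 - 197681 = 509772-707453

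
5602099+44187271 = 49789370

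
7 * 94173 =659211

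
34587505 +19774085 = 54361590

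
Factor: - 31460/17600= - 2^( - 4 )*5^( - 1 )*11^1 * 13^1  =  - 143/80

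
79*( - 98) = -7742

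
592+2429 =3021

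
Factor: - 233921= - 233921^1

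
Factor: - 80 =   -  2^4 * 5^1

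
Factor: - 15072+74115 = 59043=3^1*19681^1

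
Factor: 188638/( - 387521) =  - 2^1*181^( - 1) * 257^1*367^1*2141^( - 1 )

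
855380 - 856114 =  - 734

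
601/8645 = 601/8645 = 0.07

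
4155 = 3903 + 252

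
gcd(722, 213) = 1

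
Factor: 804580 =2^2*5^1 * 7^2 * 821^1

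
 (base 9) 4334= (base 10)3190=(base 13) 15B5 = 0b110001110110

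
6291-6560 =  - 269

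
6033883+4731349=10765232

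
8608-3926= 4682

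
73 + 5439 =5512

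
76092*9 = 684828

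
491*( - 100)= -49100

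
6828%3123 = 582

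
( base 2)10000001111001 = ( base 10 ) 8313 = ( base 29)9pj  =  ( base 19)140A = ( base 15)26E3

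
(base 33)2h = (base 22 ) 3H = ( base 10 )83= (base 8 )123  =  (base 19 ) 47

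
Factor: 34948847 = 19^1*1839413^1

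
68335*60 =4100100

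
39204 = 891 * 44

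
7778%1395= 803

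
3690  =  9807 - 6117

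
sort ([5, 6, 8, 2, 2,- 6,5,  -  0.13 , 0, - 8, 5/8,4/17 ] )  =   [-8 , - 6, - 0.13 , 0, 4/17, 5/8,2,2,5, 5,6, 8 ]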